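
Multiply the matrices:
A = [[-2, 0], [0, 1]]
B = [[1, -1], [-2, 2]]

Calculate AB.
[[-2, 2], [-2, 2]]

Each entry (i,j) of AB = sum over k of A[i][k]*B[k][j].
(AB)[0][0] = (-2)*(1) + (0)*(-2) = -2
(AB)[0][1] = (-2)*(-1) + (0)*(2) = 2
(AB)[1][0] = (0)*(1) + (1)*(-2) = -2
(AB)[1][1] = (0)*(-1) + (1)*(2) = 2
AB = [[-2, 2], [-2, 2]]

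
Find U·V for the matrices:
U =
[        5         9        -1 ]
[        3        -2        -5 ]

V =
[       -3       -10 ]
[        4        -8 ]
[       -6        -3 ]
UV =
[       27      -119 ]
[       13         1 ]

Matrix multiplication: (UV)[i][j] = sum over k of U[i][k] * V[k][j].
  (UV)[0][0] = (5)*(-3) + (9)*(4) + (-1)*(-6) = 27
  (UV)[0][1] = (5)*(-10) + (9)*(-8) + (-1)*(-3) = -119
  (UV)[1][0] = (3)*(-3) + (-2)*(4) + (-5)*(-6) = 13
  (UV)[1][1] = (3)*(-10) + (-2)*(-8) + (-5)*(-3) = 1
UV =
[       27      -119 ]
[       13         1 ]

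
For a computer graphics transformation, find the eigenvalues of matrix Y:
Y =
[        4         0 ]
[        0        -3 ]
λ = -3, 4

Solve det(Y - λI) = 0. For a 2×2 matrix the characteristic equation is λ² - (trace)λ + det = 0.
trace(Y) = a + d = 4 - 3 = 1.
det(Y) = a*d - b*c = (4)*(-3) - (0)*(0) = -12 - 0 = -12.
Characteristic equation: λ² - (1)λ + (-12) = 0.
Discriminant = (1)² - 4*(-12) = 1 + 48 = 49.
λ = (1 ± √49) / 2 = (1 ± 7) / 2 = -3, 4.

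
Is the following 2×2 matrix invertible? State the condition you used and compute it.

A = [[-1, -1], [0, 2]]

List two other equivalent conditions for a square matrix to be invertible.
Yes, invertible; det(A) = -2 ≠ 0. Equivalent conditions: rank(A) = 2; Ax = 0 has only the trivial solution; 0 is not an eigenvalue; the columns of A are linearly independent.

To check invertibility, compute det(A).
The given matrix is triangular, so det(A) equals the product of its diagonal entries = -2 ≠ 0.
Since det(A) ≠ 0, A is invertible.
Equivalent conditions for a square matrix A to be invertible:
- rank(A) = 2 (full rank).
- The homogeneous system Ax = 0 has only the trivial solution x = 0.
- 0 is not an eigenvalue of A.
- The columns (equivalently rows) of A are linearly independent.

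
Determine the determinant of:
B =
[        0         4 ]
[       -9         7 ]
det(B) = 36

For a 2×2 matrix [[a, b], [c, d]], det = a*d - b*c.
det(B) = (0)*(7) - (4)*(-9) = 0 + 36 = 36.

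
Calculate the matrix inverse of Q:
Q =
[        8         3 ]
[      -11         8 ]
det(Q) = 97
Q⁻¹ =
[     8/97     -3/97 ]
[    11/97      8/97 ]

For a 2×2 matrix Q = [[a, b], [c, d]] with det(Q) ≠ 0, Q⁻¹ = (1/det(Q)) * [[d, -b], [-c, a]].
det(Q) = (8)*(8) - (3)*(-11) = 64 + 33 = 97.
Q⁻¹ = (1/97) * [[8, -3], [11, 8]].
Dividing each entry by 97 and reducing:
Q⁻¹ =
[     8/97     -3/97 ]
[    11/97      8/97 ]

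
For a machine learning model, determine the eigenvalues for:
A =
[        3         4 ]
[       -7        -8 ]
λ = -4, -1

Solve det(A - λI) = 0. For a 2×2 matrix the characteristic equation is λ² - (trace)λ + det = 0.
trace(A) = a + d = 3 - 8 = -5.
det(A) = a*d - b*c = (3)*(-8) - (4)*(-7) = -24 + 28 = 4.
Characteristic equation: λ² - (-5)λ + (4) = 0.
Discriminant = (-5)² - 4*(4) = 25 - 16 = 9.
λ = (-5 ± √9) / 2 = (-5 ± 3) / 2 = -4, -1.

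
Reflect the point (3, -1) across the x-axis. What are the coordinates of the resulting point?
(3, 1)

Reflection across x-axis: (3, -1) → (3, 1)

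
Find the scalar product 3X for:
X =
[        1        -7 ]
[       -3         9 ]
3X =
[        3       -21 ]
[       -9        27 ]

Scalar multiplication is elementwise: (3X)[i][j] = 3 * X[i][j].
  (3X)[0][0] = 3 * (1) = 3
  (3X)[0][1] = 3 * (-7) = -21
  (3X)[1][0] = 3 * (-3) = -9
  (3X)[1][1] = 3 * (9) = 27
3X =
[        3       -21 ]
[       -9        27 ]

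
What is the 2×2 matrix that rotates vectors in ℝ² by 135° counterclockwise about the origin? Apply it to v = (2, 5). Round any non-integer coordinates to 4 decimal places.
R = [[-√2/2, -√2/2], [√2/2, -√2/2]]; R·v = (-4.9497, -2.1213)

A counterclockwise rotation by angle θ in ℝ² has matrix R(θ) = [[cos θ, -sin θ], [sin θ, cos θ]].
For θ = 135°: cos θ = -√2/2, sin θ = √2/2.
R(135°) = [[-√2/2, -√2/2], [√2/2, -√2/2]].
R·v = [-√2/2·2 + (-√2/2)·5, √2/2·2 + -√2/2·5] = (-4.9497, -2.1213).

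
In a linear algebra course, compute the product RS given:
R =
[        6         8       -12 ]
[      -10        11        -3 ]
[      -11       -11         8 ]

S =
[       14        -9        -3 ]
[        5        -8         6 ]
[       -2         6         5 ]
RS =
[      148      -190       -30 ]
[      -79       -16        81 ]
[     -225       235         7 ]

Matrix multiplication: (RS)[i][j] = sum over k of R[i][k] * S[k][j].
  (RS)[0][0] = (6)*(14) + (8)*(5) + (-12)*(-2) = 148
  (RS)[0][1] = (6)*(-9) + (8)*(-8) + (-12)*(6) = -190
  (RS)[0][2] = (6)*(-3) + (8)*(6) + (-12)*(5) = -30
  (RS)[1][0] = (-10)*(14) + (11)*(5) + (-3)*(-2) = -79
  (RS)[1][1] = (-10)*(-9) + (11)*(-8) + (-3)*(6) = -16
  (RS)[1][2] = (-10)*(-3) + (11)*(6) + (-3)*(5) = 81
  (RS)[2][0] = (-11)*(14) + (-11)*(5) + (8)*(-2) = -225
  (RS)[2][1] = (-11)*(-9) + (-11)*(-8) + (8)*(6) = 235
  (RS)[2][2] = (-11)*(-3) + (-11)*(6) + (8)*(5) = 7
RS =
[      148      -190       -30 ]
[      -79       -16        81 ]
[     -225       235         7 ]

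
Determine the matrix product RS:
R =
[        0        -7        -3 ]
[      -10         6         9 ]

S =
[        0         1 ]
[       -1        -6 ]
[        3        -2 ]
RS =
[       -2        48 ]
[       21       -64 ]

Matrix multiplication: (RS)[i][j] = sum over k of R[i][k] * S[k][j].
  (RS)[0][0] = (0)*(0) + (-7)*(-1) + (-3)*(3) = -2
  (RS)[0][1] = (0)*(1) + (-7)*(-6) + (-3)*(-2) = 48
  (RS)[1][0] = (-10)*(0) + (6)*(-1) + (9)*(3) = 21
  (RS)[1][1] = (-10)*(1) + (6)*(-6) + (9)*(-2) = -64
RS =
[       -2        48 ]
[       21       -64 ]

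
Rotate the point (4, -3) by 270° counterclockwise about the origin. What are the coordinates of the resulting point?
(-3, -4)

Rotation matrix R(θ) = [[cos θ, -sin θ], [sin θ, cos θ]]; for θ = 270°:
R = [[0, 1], [-1, 0]]
Result: R × [4, -3]ᵀ = [0·4 + (1)·-3, -1·4 + (0)·-3]ᵀ = (-3, -4)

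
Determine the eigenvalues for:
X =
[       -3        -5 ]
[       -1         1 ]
λ = -4, 2

Solve det(X - λI) = 0. For a 2×2 matrix the characteristic equation is λ² - (trace)λ + det = 0.
trace(X) = a + d = -3 + 1 = -2.
det(X) = a*d - b*c = (-3)*(1) - (-5)*(-1) = -3 - 5 = -8.
Characteristic equation: λ² - (-2)λ + (-8) = 0.
Discriminant = (-2)² - 4*(-8) = 4 + 32 = 36.
λ = (-2 ± √36) / 2 = (-2 ± 6) / 2 = -4, 2.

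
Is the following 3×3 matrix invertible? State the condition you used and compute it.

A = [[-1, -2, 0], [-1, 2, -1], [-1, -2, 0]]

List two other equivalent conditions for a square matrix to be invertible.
No, not invertible; det(A) = 0 (two rows are equal, so the rows are linearly dependent). Equivalent conditions (failing for this A): rank(A) < 3; Ax = 0 has non-trivial solutions; 0 is an eigenvalue; the columns are linearly dependent.

To check invertibility, compute det(A).
In this matrix, row 0 and the last row are identical, so one row is a scalar multiple of another and the rows are linearly dependent.
A matrix with linearly dependent rows has det = 0 and is not invertible.
Equivalent failed conditions:
- rank(A) < 3.
- Ax = 0 has non-trivial solutions.
- 0 is an eigenvalue.
- The columns are linearly dependent.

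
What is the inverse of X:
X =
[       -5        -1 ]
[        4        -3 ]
det(X) = 19
X⁻¹ =
[    -3/19      1/19 ]
[    -4/19     -5/19 ]

For a 2×2 matrix X = [[a, b], [c, d]] with det(X) ≠ 0, X⁻¹ = (1/det(X)) * [[d, -b], [-c, a]].
det(X) = (-5)*(-3) - (-1)*(4) = 15 + 4 = 19.
X⁻¹ = (1/19) * [[-3, 1], [-4, -5]].
Dividing each entry by 19 and reducing:
X⁻¹ =
[    -3/19      1/19 ]
[    -4/19     -5/19 ]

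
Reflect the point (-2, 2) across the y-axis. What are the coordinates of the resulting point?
(2, 2)

Reflection across y-axis: (-2, 2) → (2, 2)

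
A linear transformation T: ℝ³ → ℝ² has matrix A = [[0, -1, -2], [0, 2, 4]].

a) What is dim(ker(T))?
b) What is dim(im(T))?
dim(ker) = 2, dim(im) = 1

Observe that row 2 = -2 × row 1 (so the rows are linearly dependent).
Thus rank(A) = 1 (only one linearly independent row).
dim(im(T)) = rank(A) = 1.
By the rank-nullity theorem applied to T: ℝ³ → ℝ², rank(A) + nullity(A) = 3 (the domain dimension), so dim(ker(T)) = 3 - 1 = 2.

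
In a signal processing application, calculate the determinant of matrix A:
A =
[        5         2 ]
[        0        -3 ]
det(A) = -15

For a 2×2 matrix [[a, b], [c, d]], det = a*d - b*c.
det(A) = (5)*(-3) - (2)*(0) = -15 - 0 = -15.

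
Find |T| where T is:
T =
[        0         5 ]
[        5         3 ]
det(T) = -25

For a 2×2 matrix [[a, b], [c, d]], det = a*d - b*c.
det(T) = (0)*(3) - (5)*(5) = 0 - 25 = -25.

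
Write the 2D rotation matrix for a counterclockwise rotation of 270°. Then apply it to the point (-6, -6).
R = [[0, 1], [-1, 0]]; R·(-6, -6) = (-6, 6)

Rotation matrix formula: R(θ) = [[cos θ, -sin θ], [sin θ, cos θ]]
For θ = 270°:
cos(270°) = 0
sin(270°) = -1
R = [[0, 1], [-1, 0]]
Apply to (-6, -6): [0·-6 + (1)·-6, -1·-6 + 0·-6] = (-6, 6)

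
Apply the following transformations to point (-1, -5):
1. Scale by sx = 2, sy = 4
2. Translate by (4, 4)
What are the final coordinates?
(2, -16)

Step 1: Scale (-1, -5) by (sx, sy) = (2, 4) → (-2, -20)
Step 2: Translate by (4, 4) → (2, -16)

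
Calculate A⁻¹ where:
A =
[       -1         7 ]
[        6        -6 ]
det(A) = -36
A⁻¹ =
[      1/6      7/36 ]
[      1/6      1/36 ]

For a 2×2 matrix A = [[a, b], [c, d]] with det(A) ≠ 0, A⁻¹ = (1/det(A)) * [[d, -b], [-c, a]].
det(A) = (-1)*(-6) - (7)*(6) = 6 - 42 = -36.
A⁻¹ = (1/-36) * [[-6, -7], [-6, -1]].
Dividing each entry by -36 and reducing:
A⁻¹ =
[      1/6      7/36 ]
[      1/6      1/36 ]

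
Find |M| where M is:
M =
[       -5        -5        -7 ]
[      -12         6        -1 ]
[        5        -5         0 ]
det(M) = -160

Expand along row 0 (cofactor expansion): det(M) = a*(e*i - f*h) - b*(d*i - f*g) + c*(d*h - e*g), where the 3×3 is [[a, b, c], [d, e, f], [g, h, i]].
Minor M_00 = (6)*(0) - (-1)*(-5) = 0 - 5 = -5.
Minor M_01 = (-12)*(0) - (-1)*(5) = 0 + 5 = 5.
Minor M_02 = (-12)*(-5) - (6)*(5) = 60 - 30 = 30.
det(M) = (-5)*(-5) - (-5)*(5) + (-7)*(30) = 25 + 25 - 210 = -160.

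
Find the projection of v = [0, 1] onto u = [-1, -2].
[2/5, 4/5]

The projection of v onto u is proj_u(v) = ((v·u) / (u·u)) · u.
v·u = (0)*(-1) + (1)*(-2) = -2.
u·u = (-1)*(-1) + (-2)*(-2) = 5.
coefficient = -2 / 5 = -2/5.
proj_u(v) = -2/5 · [-1, -2] = [2/5, 4/5].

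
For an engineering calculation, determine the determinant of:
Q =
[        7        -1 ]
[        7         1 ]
det(Q) = 14

For a 2×2 matrix [[a, b], [c, d]], det = a*d - b*c.
det(Q) = (7)*(1) - (-1)*(7) = 7 + 7 = 14.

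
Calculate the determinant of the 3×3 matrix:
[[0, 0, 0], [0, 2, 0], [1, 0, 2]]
0

Expansion along first row:
det = 0·det([[2,0],[0,2]]) - 0·det([[0,0],[1,2]]) + 0·det([[0,2],[1,0]])
    = 0·(2·2 - 0·0) - 0·(0·2 - 0·1) + 0·(0·0 - 2·1)
    = 0·4 - 0·0 + 0·-2
    = 0 + 0 + 0 = 0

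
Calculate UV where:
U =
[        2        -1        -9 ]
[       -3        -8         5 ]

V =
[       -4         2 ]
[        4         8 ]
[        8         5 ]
UV =
[      -84       -49 ]
[       20       -45 ]

Matrix multiplication: (UV)[i][j] = sum over k of U[i][k] * V[k][j].
  (UV)[0][0] = (2)*(-4) + (-1)*(4) + (-9)*(8) = -84
  (UV)[0][1] = (2)*(2) + (-1)*(8) + (-9)*(5) = -49
  (UV)[1][0] = (-3)*(-4) + (-8)*(4) + (5)*(8) = 20
  (UV)[1][1] = (-3)*(2) + (-8)*(8) + (5)*(5) = -45
UV =
[      -84       -49 ]
[       20       -45 ]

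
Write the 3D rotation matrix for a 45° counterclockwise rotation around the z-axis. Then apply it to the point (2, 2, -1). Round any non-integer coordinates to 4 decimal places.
R = [[√2/2, -√2/2, 0], [√2/2, √2/2, 0], [0, 0, 1]]; R·(2, 2, -1) = (0.0000, 2.8284, -1.0000)

Rotation matrix for 45° around z-axis:
cos(45°) = √2/2, sin(45°) = √2/2
R = [[√2/2, -√2/2, 0], [√2/2, √2/2, 0], [0, 0, 1]]
Apply to (2, 2, -1): R·[2, 2, -1]ᵀ = (0.0000, 2.8284, -1.0000)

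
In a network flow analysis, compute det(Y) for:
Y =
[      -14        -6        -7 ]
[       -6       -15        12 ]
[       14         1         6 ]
det(Y) = -1224

Expand along row 0 (cofactor expansion): det(Y) = a*(e*i - f*h) - b*(d*i - f*g) + c*(d*h - e*g), where the 3×3 is [[a, b, c], [d, e, f], [g, h, i]].
Minor M_00 = (-15)*(6) - (12)*(1) = -90 - 12 = -102.
Minor M_01 = (-6)*(6) - (12)*(14) = -36 - 168 = -204.
Minor M_02 = (-6)*(1) - (-15)*(14) = -6 + 210 = 204.
det(Y) = (-14)*(-102) - (-6)*(-204) + (-7)*(204) = 1428 - 1224 - 1428 = -1224.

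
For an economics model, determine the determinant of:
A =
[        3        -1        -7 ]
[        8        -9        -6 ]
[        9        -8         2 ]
det(A) = -247

Expand along row 0 (cofactor expansion): det(A) = a*(e*i - f*h) - b*(d*i - f*g) + c*(d*h - e*g), where the 3×3 is [[a, b, c], [d, e, f], [g, h, i]].
Minor M_00 = (-9)*(2) - (-6)*(-8) = -18 - 48 = -66.
Minor M_01 = (8)*(2) - (-6)*(9) = 16 + 54 = 70.
Minor M_02 = (8)*(-8) - (-9)*(9) = -64 + 81 = 17.
det(A) = (3)*(-66) - (-1)*(70) + (-7)*(17) = -198 + 70 - 119 = -247.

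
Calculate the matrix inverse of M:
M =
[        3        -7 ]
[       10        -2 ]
det(M) = 64
M⁻¹ =
[    -1/32      7/64 ]
[    -5/32      3/64 ]

For a 2×2 matrix M = [[a, b], [c, d]] with det(M) ≠ 0, M⁻¹ = (1/det(M)) * [[d, -b], [-c, a]].
det(M) = (3)*(-2) - (-7)*(10) = -6 + 70 = 64.
M⁻¹ = (1/64) * [[-2, 7], [-10, 3]].
Dividing each entry by 64 and reducing:
M⁻¹ =
[    -1/32      7/64 ]
[    -5/32      3/64 ]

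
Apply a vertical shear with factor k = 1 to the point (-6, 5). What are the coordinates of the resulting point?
(-6, -1)

Shear matrix for vertical shear with factor k = 1:
[[1, 0], [1, 1]]
Result: (-6, 5) → (-6, -1)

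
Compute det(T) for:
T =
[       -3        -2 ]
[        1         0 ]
det(T) = 2

For a 2×2 matrix [[a, b], [c, d]], det = a*d - b*c.
det(T) = (-3)*(0) - (-2)*(1) = 0 + 2 = 2.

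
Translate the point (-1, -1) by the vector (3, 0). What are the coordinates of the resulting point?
(2, -1)

Translation by (3, 0):
x' = -1 + 3 = 2
y' = -1 + 0 = -1
Homogeneous matrix: [[1, 0, 3], [0, 1, 0], [0, 0, 1]]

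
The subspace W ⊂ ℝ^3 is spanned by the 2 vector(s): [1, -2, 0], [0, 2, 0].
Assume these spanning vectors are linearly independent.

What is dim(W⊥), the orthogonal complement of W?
dim(W⊥) = 1

For any subspace W of ℝ^n, dim(W) + dim(W⊥) = n (the whole-space dimension).
Here the given 2 vectors are linearly independent, so dim(W) = 2.
Thus dim(W⊥) = n - dim(W) = 3 - 2 = 1.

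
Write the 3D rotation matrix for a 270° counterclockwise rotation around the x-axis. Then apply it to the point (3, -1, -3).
R = [[1, 0, 0], [0, 0, 1], [0, -1, 0]]; R·(3, -1, -3) = (3, -3, 1)

Rotation matrix for 270° around x-axis:
cos(270°) = 0, sin(270°) = -1
R = [[1, 0, 0], [0, 0, 1], [0, -1, 0]]
Apply to (3, -1, -3): R·[3, -1, -3]ᵀ = (3, -3, 1)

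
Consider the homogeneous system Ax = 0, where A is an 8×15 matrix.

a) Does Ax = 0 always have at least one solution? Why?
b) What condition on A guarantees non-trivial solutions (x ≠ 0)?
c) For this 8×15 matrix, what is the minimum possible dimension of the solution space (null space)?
a) Yes, x = 0 is always a solution. b) When A has linearly dependent columns (rank < n). c) Minimum nullity = 7.

a) x = 0 satisfies A·0 = 0, so the zero vector is always a solution.
b) Non-trivial solutions exist iff the columns of A are linearly dependent, equivalently rank(A) < n (the number of columns).
c) By rank-nullity, rank(A) + nullity(A) = n = 15. Since A has only 8 rows, rank(A) ≤ 8, so nullity(A) ≥ 15 - 8 = 7.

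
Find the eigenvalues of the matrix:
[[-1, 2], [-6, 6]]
λ = 2 and λ = 3

Characteristic equation: det(A - λI) = 0
λ² - (trace)λ + (det) = 0
λ² - (5)λ + (6) = 0
λ² - 5λ + 6 = 0
Solving: λ = 2, 3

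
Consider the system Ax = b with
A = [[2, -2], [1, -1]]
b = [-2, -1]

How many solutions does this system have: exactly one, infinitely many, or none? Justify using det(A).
Infinitely many solutions

det(A) = (2)*(-1) - (-2)*(1) = 0, so A is singular (column 2 is -1 times column 1).
b = [-2, -1] = -1 * column 1 of A, so b lies in the column space of A.
A singular matrix whose right-hand side is in its column space gives a 1-parameter family of solutions — infinitely many.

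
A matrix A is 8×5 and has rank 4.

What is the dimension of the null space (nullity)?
1

The rank-nullity theorem for an m×n matrix states:
rank(A) + nullity(A) = n (the number of columns).
Here n = 5 and rank(A) = 4, so nullity(A) = 5 - 4 = 1.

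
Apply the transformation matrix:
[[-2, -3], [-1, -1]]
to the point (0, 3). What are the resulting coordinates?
(-9, -3)

Matrix multiplication:
[[-2, -3], [-1, -1]] × [0, 3]ᵀ
= [-2×0 + -3×3, -1×0 + -1×3]ᵀ
= [-9.0000, -3.0000]ᵀ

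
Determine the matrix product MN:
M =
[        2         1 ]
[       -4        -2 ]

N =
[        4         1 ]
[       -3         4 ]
MN =
[        5         6 ]
[      -10       -12 ]

Matrix multiplication: (MN)[i][j] = sum over k of M[i][k] * N[k][j].
  (MN)[0][0] = (2)*(4) + (1)*(-3) = 5
  (MN)[0][1] = (2)*(1) + (1)*(4) = 6
  (MN)[1][0] = (-4)*(4) + (-2)*(-3) = -10
  (MN)[1][1] = (-4)*(1) + (-2)*(4) = -12
MN =
[        5         6 ]
[      -10       -12 ]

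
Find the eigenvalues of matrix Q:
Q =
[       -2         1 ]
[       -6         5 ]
λ = -1, 4

Solve det(Q - λI) = 0. For a 2×2 matrix the characteristic equation is λ² - (trace)λ + det = 0.
trace(Q) = a + d = -2 + 5 = 3.
det(Q) = a*d - b*c = (-2)*(5) - (1)*(-6) = -10 + 6 = -4.
Characteristic equation: λ² - (3)λ + (-4) = 0.
Discriminant = (3)² - 4*(-4) = 9 + 16 = 25.
λ = (3 ± √25) / 2 = (3 ± 5) / 2 = -1, 4.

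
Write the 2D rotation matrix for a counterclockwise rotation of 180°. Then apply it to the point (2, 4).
R = [[-1, 0], [0, -1]]; R·(2, 4) = (-2, -4)

Rotation matrix formula: R(θ) = [[cos θ, -sin θ], [sin θ, cos θ]]
For θ = 180°:
cos(180°) = -1
sin(180°) = 0
R = [[-1, 0], [0, -1]]
Apply to (2, 4): [-1·2 + (0)·4, 0·2 + -1·4] = (-2, -4)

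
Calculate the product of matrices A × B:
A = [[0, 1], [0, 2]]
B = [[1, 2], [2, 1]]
[[2, 1], [4, 2]]

Matrix multiplication:
C[0][0] = 0×1 + 1×2 = 2
C[0][1] = 0×2 + 1×1 = 1
C[1][0] = 0×1 + 2×2 = 4
C[1][1] = 0×2 + 2×1 = 2
Result: [[2, 1], [4, 2]]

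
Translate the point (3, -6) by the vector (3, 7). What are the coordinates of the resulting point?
(6, 1)

Translation by (3, 7):
x' = 3 + 3 = 6
y' = -6 + 7 = 1
Homogeneous matrix: [[1, 0, 3], [0, 1, 7], [0, 0, 1]]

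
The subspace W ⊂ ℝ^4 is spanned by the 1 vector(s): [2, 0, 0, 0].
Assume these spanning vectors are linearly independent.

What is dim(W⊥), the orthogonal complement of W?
dim(W⊥) = 3

For any subspace W of ℝ^n, dim(W) + dim(W⊥) = n (the whole-space dimension).
Here the given 1 vectors are linearly independent, so dim(W) = 1.
Thus dim(W⊥) = n - dim(W) = 4 - 1 = 3.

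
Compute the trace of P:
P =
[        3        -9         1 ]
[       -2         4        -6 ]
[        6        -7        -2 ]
tr(P) = 3 + 4 - 2 = 5

The trace of a square matrix is the sum of its diagonal entries.
Diagonal entries of P: P[0][0] = 3, P[1][1] = 4, P[2][2] = -2.
tr(P) = 3 + 4 - 2 = 5.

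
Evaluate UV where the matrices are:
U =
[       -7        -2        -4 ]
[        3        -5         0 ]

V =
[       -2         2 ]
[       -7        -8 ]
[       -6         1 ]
UV =
[       52        -2 ]
[       29        46 ]

Matrix multiplication: (UV)[i][j] = sum over k of U[i][k] * V[k][j].
  (UV)[0][0] = (-7)*(-2) + (-2)*(-7) + (-4)*(-6) = 52
  (UV)[0][1] = (-7)*(2) + (-2)*(-8) + (-4)*(1) = -2
  (UV)[1][0] = (3)*(-2) + (-5)*(-7) + (0)*(-6) = 29
  (UV)[1][1] = (3)*(2) + (-5)*(-8) + (0)*(1) = 46
UV =
[       52        -2 ]
[       29        46 ]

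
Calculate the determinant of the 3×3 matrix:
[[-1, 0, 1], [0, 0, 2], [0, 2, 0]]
4

Expansion along first row:
det = -1·det([[0,2],[2,0]]) - 0·det([[0,2],[0,0]]) + 1·det([[0,0],[0,2]])
    = -1·(0·0 - 2·2) - 0·(0·0 - 2·0) + 1·(0·2 - 0·0)
    = -1·-4 - 0·0 + 1·0
    = 4 + 0 + 0 = 4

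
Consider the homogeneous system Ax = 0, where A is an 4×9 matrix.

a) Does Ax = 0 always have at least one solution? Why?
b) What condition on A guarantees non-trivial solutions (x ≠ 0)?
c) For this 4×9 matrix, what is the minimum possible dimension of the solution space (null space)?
a) Yes, x = 0 is always a solution. b) When A has linearly dependent columns (rank < n). c) Minimum nullity = 5.

a) x = 0 satisfies A·0 = 0, so the zero vector is always a solution.
b) Non-trivial solutions exist iff the columns of A are linearly dependent, equivalently rank(A) < n (the number of columns).
c) By rank-nullity, rank(A) + nullity(A) = n = 9. Since A has only 4 rows, rank(A) ≤ 4, so nullity(A) ≥ 9 - 4 = 5.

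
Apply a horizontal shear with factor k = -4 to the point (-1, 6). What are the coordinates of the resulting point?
(-25, 6)

Shear matrix for horizontal shear with factor k = -4:
[[1, -4], [0, 1]]
Result: (-1, 6) → (-25, 6)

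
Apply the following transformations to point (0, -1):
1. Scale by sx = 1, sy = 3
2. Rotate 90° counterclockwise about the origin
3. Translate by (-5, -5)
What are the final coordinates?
(-2, -5)

Step 1: Scale → (0, -3)
Step 2: Rotate 90° → (3, 0)
Step 3: Translate → (-2, -5)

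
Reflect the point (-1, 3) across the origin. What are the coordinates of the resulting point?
(1, -3)

Reflection across origin: (-1, 3) → (1, -3)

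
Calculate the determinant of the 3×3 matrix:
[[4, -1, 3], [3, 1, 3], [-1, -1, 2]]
23

Expansion along first row:
det = 4·det([[1,3],[-1,2]]) - -1·det([[3,3],[-1,2]]) + 3·det([[3,1],[-1,-1]])
    = 4·(1·2 - 3·-1) - -1·(3·2 - 3·-1) + 3·(3·-1 - 1·-1)
    = 4·5 - -1·9 + 3·-2
    = 20 + 9 + -6 = 23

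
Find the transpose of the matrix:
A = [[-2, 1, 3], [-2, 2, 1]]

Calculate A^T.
[[-2, -2], [1, 2], [3, 1]]

The transpose sends entry (i,j) to (j,i); rows become columns.
Row 0 of A: [-2, 1, 3] -> column 0 of A^T.
Row 1 of A: [-2, 2, 1] -> column 1 of A^T.
A^T = [[-2, -2], [1, 2], [3, 1]]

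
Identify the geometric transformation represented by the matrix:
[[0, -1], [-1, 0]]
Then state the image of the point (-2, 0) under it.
reflection across the line y = -x; image of (-2, 0) is (0, 2)

This is a symmetric orthogonal matrix with determinant -1, which characterizes a reflection in ℝ².
The matrix [[0, -1], [-1, 0]] represents: reflection across the line y = -x.
Applying it to (-2, 0): [0·-2 + -1·0, -1·-2 + 0·0] = (0, 2).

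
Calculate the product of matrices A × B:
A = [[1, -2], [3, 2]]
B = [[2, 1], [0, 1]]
[[2, -1], [6, 5]]

Matrix multiplication:
C[0][0] = 1×2 + -2×0 = 2
C[0][1] = 1×1 + -2×1 = -1
C[1][0] = 3×2 + 2×0 = 6
C[1][1] = 3×1 + 2×1 = 5
Result: [[2, -1], [6, 5]]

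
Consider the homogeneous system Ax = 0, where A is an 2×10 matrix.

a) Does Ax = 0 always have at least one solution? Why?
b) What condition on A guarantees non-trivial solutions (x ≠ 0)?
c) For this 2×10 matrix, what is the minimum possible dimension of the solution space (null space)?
a) Yes, x = 0 is always a solution. b) When A has linearly dependent columns (rank < n). c) Minimum nullity = 8.

a) x = 0 satisfies A·0 = 0, so the zero vector is always a solution.
b) Non-trivial solutions exist iff the columns of A are linearly dependent, equivalently rank(A) < n (the number of columns).
c) By rank-nullity, rank(A) + nullity(A) = n = 10. Since A has only 2 rows, rank(A) ≤ 2, so nullity(A) ≥ 10 - 2 = 8.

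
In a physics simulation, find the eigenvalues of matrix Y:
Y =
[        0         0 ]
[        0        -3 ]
λ = -3, 0

Solve det(Y - λI) = 0. For a 2×2 matrix the characteristic equation is λ² - (trace)λ + det = 0.
trace(Y) = a + d = 0 - 3 = -3.
det(Y) = a*d - b*c = (0)*(-3) - (0)*(0) = 0 - 0 = 0.
Characteristic equation: λ² - (-3)λ + (0) = 0.
Discriminant = (-3)² - 4*(0) = 9 - 0 = 9.
λ = (-3 ± √9) / 2 = (-3 ± 3) / 2 = -3, 0.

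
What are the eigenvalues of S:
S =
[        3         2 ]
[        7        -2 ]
λ = -4, 5

Solve det(S - λI) = 0. For a 2×2 matrix the characteristic equation is λ² - (trace)λ + det = 0.
trace(S) = a + d = 3 - 2 = 1.
det(S) = a*d - b*c = (3)*(-2) - (2)*(7) = -6 - 14 = -20.
Characteristic equation: λ² - (1)λ + (-20) = 0.
Discriminant = (1)² - 4*(-20) = 1 + 80 = 81.
λ = (1 ± √81) / 2 = (1 ± 9) / 2 = -4, 5.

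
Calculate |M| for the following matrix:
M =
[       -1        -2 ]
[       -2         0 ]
det(M) = -4

For a 2×2 matrix [[a, b], [c, d]], det = a*d - b*c.
det(M) = (-1)*(0) - (-2)*(-2) = 0 - 4 = -4.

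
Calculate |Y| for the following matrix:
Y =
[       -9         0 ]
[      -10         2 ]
det(Y) = -18

For a 2×2 matrix [[a, b], [c, d]], det = a*d - b*c.
det(Y) = (-9)*(2) - (0)*(-10) = -18 - 0 = -18.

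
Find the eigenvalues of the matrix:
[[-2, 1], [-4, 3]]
λ = -1 and λ = 2

Characteristic equation: det(A - λI) = 0
λ² - (trace)λ + (det) = 0
λ² - (1)λ + (-2) = 0
λ² - 1λ - 2 = 0
Solving: λ = -1, 2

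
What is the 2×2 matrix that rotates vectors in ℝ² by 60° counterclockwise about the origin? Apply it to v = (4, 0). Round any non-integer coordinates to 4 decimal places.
R = [[1/2, -√3/2], [√3/2, 1/2]]; R·v = (2.0000, 3.4641)

A counterclockwise rotation by angle θ in ℝ² has matrix R(θ) = [[cos θ, -sin θ], [sin θ, cos θ]].
For θ = 60°: cos θ = 1/2, sin θ = √3/2.
R(60°) = [[1/2, -√3/2], [√3/2, 1/2]].
R·v = [1/2·4 + (-√3/2)·0, √3/2·4 + 1/2·0] = (2.0000, 3.4641).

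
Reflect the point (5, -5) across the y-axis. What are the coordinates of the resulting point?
(-5, -5)

Reflection across y-axis: (5, -5) → (-5, -5)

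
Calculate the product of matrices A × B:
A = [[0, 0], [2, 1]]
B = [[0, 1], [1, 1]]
[[0, 0], [1, 3]]

Matrix multiplication:
C[0][0] = 0×0 + 0×1 = 0
C[0][1] = 0×1 + 0×1 = 0
C[1][0] = 2×0 + 1×1 = 1
C[1][1] = 2×1 + 1×1 = 3
Result: [[0, 0], [1, 3]]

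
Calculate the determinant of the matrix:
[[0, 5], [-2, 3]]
10

For a 2×2 matrix [[a, b], [c, d]], det = ad - bc
det = (0)(3) - (5)(-2) = 0 - -10 = 10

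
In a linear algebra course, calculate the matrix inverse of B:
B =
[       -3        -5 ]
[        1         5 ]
det(B) = -10
B⁻¹ =
[     -1/2      -1/2 ]
[     1/10      3/10 ]

For a 2×2 matrix B = [[a, b], [c, d]] with det(B) ≠ 0, B⁻¹ = (1/det(B)) * [[d, -b], [-c, a]].
det(B) = (-3)*(5) - (-5)*(1) = -15 + 5 = -10.
B⁻¹ = (1/-10) * [[5, 5], [-1, -3]].
Dividing each entry by -10 and reducing:
B⁻¹ =
[     -1/2      -1/2 ]
[     1/10      3/10 ]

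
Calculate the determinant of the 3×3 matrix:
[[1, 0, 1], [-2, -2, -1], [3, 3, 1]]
1

Expansion along first row:
det = 1·det([[-2,-1],[3,1]]) - 0·det([[-2,-1],[3,1]]) + 1·det([[-2,-2],[3,3]])
    = 1·(-2·1 - -1·3) - 0·(-2·1 - -1·3) + 1·(-2·3 - -2·3)
    = 1·1 - 0·1 + 1·0
    = 1 + 0 + 0 = 1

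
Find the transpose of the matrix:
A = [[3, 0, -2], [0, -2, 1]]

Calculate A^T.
[[3, 0], [0, -2], [-2, 1]]

The transpose sends entry (i,j) to (j,i); rows become columns.
Row 0 of A: [3, 0, -2] -> column 0 of A^T.
Row 1 of A: [0, -2, 1] -> column 1 of A^T.
A^T = [[3, 0], [0, -2], [-2, 1]]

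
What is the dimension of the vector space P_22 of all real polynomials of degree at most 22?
Dimension = 23

A polynomial of degree at most 22 can be written as a₀ + a₁x + a₂x² + … + a_22x^22, with 23 free coefficients a₀, …, a_22.
The set {1, x, x², …, x^22} is a basis: it spans P_22 (every such polynomial is a linear combination of these) and is linearly independent (a polynomial is zero iff all its coefficients are zero).
Therefore dim(P_22) = 22 + 1 = 23.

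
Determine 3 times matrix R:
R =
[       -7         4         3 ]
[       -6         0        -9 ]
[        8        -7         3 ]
3R =
[      -21        12         9 ]
[      -18         0       -27 ]
[       24       -21         9 ]

Scalar multiplication is elementwise: (3R)[i][j] = 3 * R[i][j].
  (3R)[0][0] = 3 * (-7) = -21
  (3R)[0][1] = 3 * (4) = 12
  (3R)[0][2] = 3 * (3) = 9
  (3R)[1][0] = 3 * (-6) = -18
  (3R)[1][1] = 3 * (0) = 0
  (3R)[1][2] = 3 * (-9) = -27
  (3R)[2][0] = 3 * (8) = 24
  (3R)[2][1] = 3 * (-7) = -21
  (3R)[2][2] = 3 * (3) = 9
3R =
[      -21        12         9 ]
[      -18         0       -27 ]
[       24       -21         9 ]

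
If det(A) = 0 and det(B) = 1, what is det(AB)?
0

Use the multiplicative property of determinants: det(AB) = det(A)*det(B).
det(AB) = (0)*(1) = 0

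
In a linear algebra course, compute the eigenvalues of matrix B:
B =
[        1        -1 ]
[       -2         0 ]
λ = -1, 2

Solve det(B - λI) = 0. For a 2×2 matrix the characteristic equation is λ² - (trace)λ + det = 0.
trace(B) = a + d = 1 + 0 = 1.
det(B) = a*d - b*c = (1)*(0) - (-1)*(-2) = 0 - 2 = -2.
Characteristic equation: λ² - (1)λ + (-2) = 0.
Discriminant = (1)² - 4*(-2) = 1 + 8 = 9.
λ = (1 ± √9) / 2 = (1 ± 3) / 2 = -1, 2.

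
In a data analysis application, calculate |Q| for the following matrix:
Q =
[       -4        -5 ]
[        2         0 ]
det(Q) = 10

For a 2×2 matrix [[a, b], [c, d]], det = a*d - b*c.
det(Q) = (-4)*(0) - (-5)*(2) = 0 + 10 = 10.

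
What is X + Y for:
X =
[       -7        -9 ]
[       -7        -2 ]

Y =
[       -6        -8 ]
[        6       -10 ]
X + Y =
[      -13       -17 ]
[       -1       -12 ]

Matrix addition is elementwise: (X+Y)[i][j] = X[i][j] + Y[i][j].
  (X+Y)[0][0] = (-7) + (-6) = -13
  (X+Y)[0][1] = (-9) + (-8) = -17
  (X+Y)[1][0] = (-7) + (6) = -1
  (X+Y)[1][1] = (-2) + (-10) = -12
X + Y =
[      -13       -17 ]
[       -1       -12 ]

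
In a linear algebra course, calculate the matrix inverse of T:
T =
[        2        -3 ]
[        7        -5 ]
det(T) = 11
T⁻¹ =
[    -5/11      3/11 ]
[    -7/11      2/11 ]

For a 2×2 matrix T = [[a, b], [c, d]] with det(T) ≠ 0, T⁻¹ = (1/det(T)) * [[d, -b], [-c, a]].
det(T) = (2)*(-5) - (-3)*(7) = -10 + 21 = 11.
T⁻¹ = (1/11) * [[-5, 3], [-7, 2]].
Dividing each entry by 11 and reducing:
T⁻¹ =
[    -5/11      3/11 ]
[    -7/11      2/11 ]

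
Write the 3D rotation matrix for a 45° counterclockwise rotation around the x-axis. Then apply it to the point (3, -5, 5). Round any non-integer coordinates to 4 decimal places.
R = [[1, 0, 0], [0, √2/2, -√2/2], [0, √2/2, √2/2]]; R·(3, -5, 5) = (3.0000, -7.0711, 0.0000)

Rotation matrix for 45° around x-axis:
cos(45°) = √2/2, sin(45°) = √2/2
R = [[1, 0, 0], [0, √2/2, -√2/2], [0, √2/2, √2/2]]
Apply to (3, -5, 5): R·[3, -5, 5]ᵀ = (3.0000, -7.0711, 0.0000)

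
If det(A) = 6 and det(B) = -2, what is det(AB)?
-12

Use the multiplicative property of determinants: det(AB) = det(A)*det(B).
det(AB) = (6)*(-2) = -12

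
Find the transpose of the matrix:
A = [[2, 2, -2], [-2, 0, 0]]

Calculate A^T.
[[2, -2], [2, 0], [-2, 0]]

The transpose sends entry (i,j) to (j,i); rows become columns.
Row 0 of A: [2, 2, -2] -> column 0 of A^T.
Row 1 of A: [-2, 0, 0] -> column 1 of A^T.
A^T = [[2, -2], [2, 0], [-2, 0]]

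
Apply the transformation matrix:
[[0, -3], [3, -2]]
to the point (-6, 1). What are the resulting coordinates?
(-3, -20)

Matrix multiplication:
[[0, -3], [3, -2]] × [-6, 1]ᵀ
= [0×-6 + -3×1, 3×-6 + -2×1]ᵀ
= [-3.0000, -20.0000]ᵀ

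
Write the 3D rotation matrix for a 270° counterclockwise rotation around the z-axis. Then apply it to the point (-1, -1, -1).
R = [[0, 1, 0], [-1, 0, 0], [0, 0, 1]]; R·(-1, -1, -1) = (-1, 1, -1)

Rotation matrix for 270° around z-axis:
cos(270°) = 0, sin(270°) = -1
R = [[0, 1, 0], [-1, 0, 0], [0, 0, 1]]
Apply to (-1, -1, -1): R·[-1, -1, -1]ᵀ = (-1, 1, -1)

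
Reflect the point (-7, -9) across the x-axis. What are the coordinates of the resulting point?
(-7, 9)

Reflection across x-axis: (-7, -9) → (-7, 9)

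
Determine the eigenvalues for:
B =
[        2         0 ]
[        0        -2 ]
λ = -2, 2

Solve det(B - λI) = 0. For a 2×2 matrix the characteristic equation is λ² - (trace)λ + det = 0.
trace(B) = a + d = 2 - 2 = 0.
det(B) = a*d - b*c = (2)*(-2) - (0)*(0) = -4 - 0 = -4.
Characteristic equation: λ² - (0)λ + (-4) = 0.
Discriminant = (0)² - 4*(-4) = 0 + 16 = 16.
λ = (0 ± √16) / 2 = (0 ± 4) / 2 = -2, 2.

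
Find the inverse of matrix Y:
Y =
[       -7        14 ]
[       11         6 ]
det(Y) = -196
Y⁻¹ =
[    -3/98      1/14 ]
[   11/196      1/28 ]

For a 2×2 matrix Y = [[a, b], [c, d]] with det(Y) ≠ 0, Y⁻¹ = (1/det(Y)) * [[d, -b], [-c, a]].
det(Y) = (-7)*(6) - (14)*(11) = -42 - 154 = -196.
Y⁻¹ = (1/-196) * [[6, -14], [-11, -7]].
Dividing each entry by -196 and reducing:
Y⁻¹ =
[    -3/98      1/14 ]
[   11/196      1/28 ]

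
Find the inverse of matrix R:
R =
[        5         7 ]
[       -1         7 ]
det(R) = 42
R⁻¹ =
[      1/6      -1/6 ]
[     1/42      5/42 ]

For a 2×2 matrix R = [[a, b], [c, d]] with det(R) ≠ 0, R⁻¹ = (1/det(R)) * [[d, -b], [-c, a]].
det(R) = (5)*(7) - (7)*(-1) = 35 + 7 = 42.
R⁻¹ = (1/42) * [[7, -7], [1, 5]].
Dividing each entry by 42 and reducing:
R⁻¹ =
[      1/6      -1/6 ]
[     1/42      5/42 ]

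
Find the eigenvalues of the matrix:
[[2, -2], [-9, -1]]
λ = -4 and λ = 5

Characteristic equation: det(A - λI) = 0
λ² - (trace)λ + (det) = 0
λ² - (1)λ + (-20) = 0
λ² - 1λ - 20 = 0
Solving: λ = -4, 5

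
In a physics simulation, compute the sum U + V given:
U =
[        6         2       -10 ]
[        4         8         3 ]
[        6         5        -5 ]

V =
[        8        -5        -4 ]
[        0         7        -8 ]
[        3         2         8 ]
U + V =
[       14        -3       -14 ]
[        4        15        -5 ]
[        9         7         3 ]

Matrix addition is elementwise: (U+V)[i][j] = U[i][j] + V[i][j].
  (U+V)[0][0] = (6) + (8) = 14
  (U+V)[0][1] = (2) + (-5) = -3
  (U+V)[0][2] = (-10) + (-4) = -14
  (U+V)[1][0] = (4) + (0) = 4
  (U+V)[1][1] = (8) + (7) = 15
  (U+V)[1][2] = (3) + (-8) = -5
  (U+V)[2][0] = (6) + (3) = 9
  (U+V)[2][1] = (5) + (2) = 7
  (U+V)[2][2] = (-5) + (8) = 3
U + V =
[       14        -3       -14 ]
[        4        15        -5 ]
[        9         7         3 ]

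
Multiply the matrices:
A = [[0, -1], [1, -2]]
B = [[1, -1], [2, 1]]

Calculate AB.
[[-2, -1], [-3, -3]]

Each entry (i,j) of AB = sum over k of A[i][k]*B[k][j].
(AB)[0][0] = (0)*(1) + (-1)*(2) = -2
(AB)[0][1] = (0)*(-1) + (-1)*(1) = -1
(AB)[1][0] = (1)*(1) + (-2)*(2) = -3
(AB)[1][1] = (1)*(-1) + (-2)*(1) = -3
AB = [[-2, -1], [-3, -3]]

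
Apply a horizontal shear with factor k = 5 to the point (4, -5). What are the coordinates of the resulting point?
(-21, -5)

Shear matrix for horizontal shear with factor k = 5:
[[1, 5], [0, 1]]
Result: (4, -5) → (-21, -5)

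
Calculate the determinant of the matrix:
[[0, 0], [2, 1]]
0

For a 2×2 matrix [[a, b], [c, d]], det = ad - bc
det = (0)(1) - (0)(2) = 0 - 0 = 0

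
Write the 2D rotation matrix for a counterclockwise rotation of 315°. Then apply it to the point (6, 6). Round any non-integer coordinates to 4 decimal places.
R = [[√2/2, √2/2], [-√2/2, √2/2]]; R·(6, 6) = (8.4853, 0.0000)

Rotation matrix formula: R(θ) = [[cos θ, -sin θ], [sin θ, cos θ]]
For θ = 315°:
cos(315°) = √2/2
sin(315°) = -√2/2
R = [[√2/2, √2/2], [-√2/2, √2/2]]
Apply to (6, 6): [√2/2·6 + (√2/2)·6, -√2/2·6 + √2/2·6] = (8.4853, 0.0000)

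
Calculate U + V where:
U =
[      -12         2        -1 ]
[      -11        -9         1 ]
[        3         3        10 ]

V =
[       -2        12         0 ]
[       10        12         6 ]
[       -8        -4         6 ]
U + V =
[      -14        14        -1 ]
[       -1         3         7 ]
[       -5        -1        16 ]

Matrix addition is elementwise: (U+V)[i][j] = U[i][j] + V[i][j].
  (U+V)[0][0] = (-12) + (-2) = -14
  (U+V)[0][1] = (2) + (12) = 14
  (U+V)[0][2] = (-1) + (0) = -1
  (U+V)[1][0] = (-11) + (10) = -1
  (U+V)[1][1] = (-9) + (12) = 3
  (U+V)[1][2] = (1) + (6) = 7
  (U+V)[2][0] = (3) + (-8) = -5
  (U+V)[2][1] = (3) + (-4) = -1
  (U+V)[2][2] = (10) + (6) = 16
U + V =
[      -14        14        -1 ]
[       -1         3         7 ]
[       -5        -1        16 ]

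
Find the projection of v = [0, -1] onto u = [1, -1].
[1/2, -1/2]

The projection of v onto u is proj_u(v) = ((v·u) / (u·u)) · u.
v·u = (0)*(1) + (-1)*(-1) = 1.
u·u = (1)*(1) + (-1)*(-1) = 2.
coefficient = 1 / 2 = 1/2.
proj_u(v) = 1/2 · [1, -1] = [1/2, -1/2].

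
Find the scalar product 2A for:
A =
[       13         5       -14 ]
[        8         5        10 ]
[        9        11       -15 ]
2A =
[       26        10       -28 ]
[       16        10        20 ]
[       18        22       -30 ]

Scalar multiplication is elementwise: (2A)[i][j] = 2 * A[i][j].
  (2A)[0][0] = 2 * (13) = 26
  (2A)[0][1] = 2 * (5) = 10
  (2A)[0][2] = 2 * (-14) = -28
  (2A)[1][0] = 2 * (8) = 16
  (2A)[1][1] = 2 * (5) = 10
  (2A)[1][2] = 2 * (10) = 20
  (2A)[2][0] = 2 * (9) = 18
  (2A)[2][1] = 2 * (11) = 22
  (2A)[2][2] = 2 * (-15) = -30
2A =
[       26        10       -28 ]
[       16        10        20 ]
[       18        22       -30 ]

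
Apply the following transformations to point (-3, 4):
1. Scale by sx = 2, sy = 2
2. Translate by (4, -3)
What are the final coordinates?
(-2, 5)

Step 1: Scale (-3, 4) by (sx, sy) = (2, 2) → (-6, 8)
Step 2: Translate by (4, -3) → (-2, 5)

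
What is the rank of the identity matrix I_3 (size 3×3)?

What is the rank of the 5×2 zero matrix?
rank(I_3) = 3, rank(0) = 0

The identity I_3 has 3 columns that are the standard basis vectors e_1, …, e_3. These are linearly independent, so all 3 columns are pivots and rank(I_3) = 3.
The 5×2 zero matrix has every entry zero, so every row is the zero row and there are no pivots; rank(0) = 0.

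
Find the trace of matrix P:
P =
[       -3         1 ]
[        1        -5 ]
tr(P) = -3 - 5 = -8

The trace of a square matrix is the sum of its diagonal entries.
Diagonal entries of P: P[0][0] = -3, P[1][1] = -5.
tr(P) = -3 - 5 = -8.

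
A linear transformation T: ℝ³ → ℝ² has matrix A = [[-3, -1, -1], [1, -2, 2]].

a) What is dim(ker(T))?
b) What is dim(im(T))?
dim(ker) = 1, dim(im) = 2

The two rows are not scalar multiples of one another (no single k satisfies row 2 = k × row 1), so they are linearly independent.
Thus rank(A) = 2.
dim(im(T)) = rank(A) = 2.
By the rank-nullity theorem applied to T: ℝ³ → ℝ², rank(A) + nullity(A) = 3 (the domain dimension), so dim(ker(T)) = 3 - 2 = 1.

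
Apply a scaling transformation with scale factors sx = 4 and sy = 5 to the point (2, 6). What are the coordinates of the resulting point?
(8, 30)

Scaling matrix:
[[4, 0], [0, 5]]
Result: (2 × 4, 6 × 5) = (8, 30)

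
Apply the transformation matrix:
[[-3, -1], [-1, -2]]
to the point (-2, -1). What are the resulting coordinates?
(7, 4)

Matrix multiplication:
[[-3, -1], [-1, -2]] × [-2, -1]ᵀ
= [-3×-2 + -1×-1, -1×-2 + -2×-1]ᵀ
= [7.0000, 4.0000]ᵀ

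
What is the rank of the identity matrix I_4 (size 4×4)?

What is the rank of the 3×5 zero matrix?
rank(I_4) = 4, rank(0) = 0

The identity I_4 has 4 columns that are the standard basis vectors e_1, …, e_4. These are linearly independent, so all 4 columns are pivots and rank(I_4) = 4.
The 3×5 zero matrix has every entry zero, so every row is the zero row and there are no pivots; rank(0) = 0.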